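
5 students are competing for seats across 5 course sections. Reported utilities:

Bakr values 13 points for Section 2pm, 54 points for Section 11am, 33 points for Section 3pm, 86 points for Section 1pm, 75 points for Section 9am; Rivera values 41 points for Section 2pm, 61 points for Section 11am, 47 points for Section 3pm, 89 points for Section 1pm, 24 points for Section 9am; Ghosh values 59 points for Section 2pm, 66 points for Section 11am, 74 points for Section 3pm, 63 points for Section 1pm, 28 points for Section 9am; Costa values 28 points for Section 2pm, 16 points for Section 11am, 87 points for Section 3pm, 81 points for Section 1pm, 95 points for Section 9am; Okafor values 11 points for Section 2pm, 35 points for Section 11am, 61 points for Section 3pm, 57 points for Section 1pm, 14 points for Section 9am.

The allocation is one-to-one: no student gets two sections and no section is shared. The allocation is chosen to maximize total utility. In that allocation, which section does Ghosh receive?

Ghosh receives Section 2pm.

Optimal: Bakr→Section 1pm (86 points), Rivera→Section 11am (61 points), Ghosh→Section 2pm (59 points), Costa→Section 9am (95 points), Okafor→Section 3pm (61 points) — total 86+61+59+95+61 = 362 points.
Column-greedy (each section in turn goes to its best remaining student) gives 307 points, worse by 55.
Checked against all permutations: 362 points is optimal.
Ghosh's own top section is Section 3pm (74 points), but forcing Ghosh→Section 3pm and reassigning the rest optimally gives only 331 points — worse by 31.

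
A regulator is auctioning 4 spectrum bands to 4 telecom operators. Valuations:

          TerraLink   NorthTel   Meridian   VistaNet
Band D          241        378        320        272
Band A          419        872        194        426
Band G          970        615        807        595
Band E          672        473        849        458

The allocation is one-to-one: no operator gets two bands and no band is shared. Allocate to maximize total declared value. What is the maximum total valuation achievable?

Optimal: TerraLink→Band G ($970M), NorthTel→Band A ($872M), Meridian→Band E ($849M), VistaNet→Band D ($272M) — total 970+872+849+272 = $2963M.
Column-greedy (each band in turn goes to its best remaining operator) gives $2623M, worse by 340.

Maximum total: $2963M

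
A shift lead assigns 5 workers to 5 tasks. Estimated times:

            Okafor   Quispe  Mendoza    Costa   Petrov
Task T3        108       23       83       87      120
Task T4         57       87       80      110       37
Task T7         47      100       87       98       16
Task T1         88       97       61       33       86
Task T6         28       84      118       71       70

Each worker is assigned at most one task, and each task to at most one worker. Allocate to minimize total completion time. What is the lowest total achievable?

Min total: 180 min

Optimal: Okafor→Task T6 (28 min), Quispe→Task T3 (23 min), Mendoza→Task T4 (80 min), Costa→Task T1 (33 min), Petrov→Task T7 (16 min) — total 28+23+80+33+16 = 180 min.
Row-greedy (each worker in turn takes its cheapest remaining task) gives 247 min, worse by 67.
Next-best assignment: Okafor→Task T6, Quispe→Task T3, Mendoza→Task T7, Costa→Task T1, Petrov→Task T4 = 208 min.
Checked against all permutations: 180 min is optimal.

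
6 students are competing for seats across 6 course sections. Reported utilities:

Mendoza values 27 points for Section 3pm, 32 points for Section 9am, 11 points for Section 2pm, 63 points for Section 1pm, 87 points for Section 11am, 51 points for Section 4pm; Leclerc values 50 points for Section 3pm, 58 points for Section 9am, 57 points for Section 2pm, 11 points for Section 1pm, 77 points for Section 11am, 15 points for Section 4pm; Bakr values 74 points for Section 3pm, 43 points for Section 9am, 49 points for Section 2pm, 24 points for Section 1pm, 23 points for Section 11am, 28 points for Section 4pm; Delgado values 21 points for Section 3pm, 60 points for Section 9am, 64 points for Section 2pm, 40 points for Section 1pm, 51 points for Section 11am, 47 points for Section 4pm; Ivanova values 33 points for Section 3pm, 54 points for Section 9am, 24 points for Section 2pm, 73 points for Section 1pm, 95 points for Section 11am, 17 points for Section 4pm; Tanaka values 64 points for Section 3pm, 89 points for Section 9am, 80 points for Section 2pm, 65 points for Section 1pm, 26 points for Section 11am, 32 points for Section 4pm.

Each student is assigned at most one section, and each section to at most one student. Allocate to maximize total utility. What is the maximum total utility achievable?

Max total: 428 points

Optimal: Mendoza→Section 4pm (51 points), Leclerc→Section 11am (77 points), Bakr→Section 3pm (74 points), Delgado→Section 2pm (64 points), Ivanova→Section 1pm (73 points), Tanaka→Section 9am (89 points) — total 51+77+74+64+73+89 = 428 points.
Row-greedy (each student in turn takes its best remaining section) gives 388 points, worse by 40.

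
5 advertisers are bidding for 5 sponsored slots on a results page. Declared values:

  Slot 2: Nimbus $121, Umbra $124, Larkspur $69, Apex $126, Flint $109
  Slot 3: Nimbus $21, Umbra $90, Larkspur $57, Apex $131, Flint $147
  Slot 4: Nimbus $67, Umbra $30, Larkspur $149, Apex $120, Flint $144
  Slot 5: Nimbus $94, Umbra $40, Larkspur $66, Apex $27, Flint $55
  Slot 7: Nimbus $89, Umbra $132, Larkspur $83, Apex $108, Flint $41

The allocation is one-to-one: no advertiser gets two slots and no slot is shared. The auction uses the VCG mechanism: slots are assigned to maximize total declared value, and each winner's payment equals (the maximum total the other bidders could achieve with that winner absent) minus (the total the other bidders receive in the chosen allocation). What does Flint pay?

Flint pays $32.

Efficient allocation: Nimbus→Slot 5 ($94), Umbra→Slot 7 ($132), Larkspur→Slot 4 ($149), Apex→Slot 2 ($126), Flint→Slot 3 ($147); total welfare W = $648.
Flint receives Slot 3 at value $147, so the others get W − 147 = $501.
Without Flint: best allocation of the remaining 4 bidders over all 5 slots is Nimbus→Slot 2 ($121), Umbra→Slot 7 ($132), Larkspur→Slot 4 ($149), Apex→Slot 3 ($131), total $533.
VCG payment = (others' best without Flint) − (others' welfare with Flint) = 533 − 501 = $32.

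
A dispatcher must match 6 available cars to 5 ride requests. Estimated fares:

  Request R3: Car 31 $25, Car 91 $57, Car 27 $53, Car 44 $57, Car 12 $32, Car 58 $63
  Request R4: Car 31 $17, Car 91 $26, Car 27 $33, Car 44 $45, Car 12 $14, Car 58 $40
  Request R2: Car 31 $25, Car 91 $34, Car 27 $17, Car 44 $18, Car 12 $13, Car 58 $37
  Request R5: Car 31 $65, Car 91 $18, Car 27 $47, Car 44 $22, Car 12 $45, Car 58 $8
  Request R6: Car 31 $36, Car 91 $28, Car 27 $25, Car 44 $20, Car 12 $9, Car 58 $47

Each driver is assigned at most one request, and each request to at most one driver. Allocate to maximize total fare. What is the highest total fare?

Maximum total: $244

Optimal: Car 27→Request R3 ($53), Car 44→Request R4 ($45), Car 91→Request R2 ($34), Car 31→Request R5 ($65), Car 58→Request R6 ($47) — total 53+45+34+65+47 = $244.
Row-greedy (each driver in turn takes its best remaining request) gives $188, worse by 56.
Next-best assignment: Car 44→Request R3, Car 27→Request R4, Car 91→Request R2, Car 31→Request R5, Car 58→Request R6 = $236.
Swapping Car 58↔Car 27 (Car 58→Request R3 $63, Car 27→Request R6 $25) loses 12.
No other one-to-one assignment exceeds $244.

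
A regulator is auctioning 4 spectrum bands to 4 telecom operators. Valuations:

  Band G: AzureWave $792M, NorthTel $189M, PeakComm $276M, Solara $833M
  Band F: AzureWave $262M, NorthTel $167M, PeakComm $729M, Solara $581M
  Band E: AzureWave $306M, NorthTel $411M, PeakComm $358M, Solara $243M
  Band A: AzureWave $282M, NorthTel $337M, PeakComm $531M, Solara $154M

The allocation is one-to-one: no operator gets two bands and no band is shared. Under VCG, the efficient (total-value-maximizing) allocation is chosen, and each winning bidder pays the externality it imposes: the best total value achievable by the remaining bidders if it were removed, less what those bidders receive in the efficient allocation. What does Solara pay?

Solara pays $198M.

Efficient allocation: AzureWave→Band G ($792M), NorthTel→Band E ($411M), PeakComm→Band A ($531M), Solara→Band F ($581M); total welfare W = $2315M.
Solara receives Band F at value $581M, so the others get W − 581 = $1734M.
Without Solara: best allocation of the remaining 3 bidders over all 4 bands is AzureWave→Band G ($792M), NorthTel→Band E ($411M), PeakComm→Band F ($729M), total $1932M.
VCG payment = (others' best without Solara) − (others' welfare with Solara) = 1932 − 1734 = $198M.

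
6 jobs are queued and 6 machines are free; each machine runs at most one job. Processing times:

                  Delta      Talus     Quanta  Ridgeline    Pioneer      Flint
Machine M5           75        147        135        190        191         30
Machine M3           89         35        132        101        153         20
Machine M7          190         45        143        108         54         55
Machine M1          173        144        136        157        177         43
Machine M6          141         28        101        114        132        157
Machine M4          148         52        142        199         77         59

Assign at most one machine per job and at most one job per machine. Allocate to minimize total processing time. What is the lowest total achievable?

Optimal: Delta→Machine M5 (75 min), Talus→Machine M4 (52 min), Quanta→Machine M6 (101 min), Ridgeline→Machine M3 (101 min), Pioneer→Machine M7 (54 min), Flint→Machine M1 (43 min) — total 75+52+101+101+54+43 = 426 min.
Swapping Delta↔Flint (Delta→Machine M1 173 min, Flint→Machine M5 30 min) adds 85.
Every other assignment is strictly worse.

Min total: 426 min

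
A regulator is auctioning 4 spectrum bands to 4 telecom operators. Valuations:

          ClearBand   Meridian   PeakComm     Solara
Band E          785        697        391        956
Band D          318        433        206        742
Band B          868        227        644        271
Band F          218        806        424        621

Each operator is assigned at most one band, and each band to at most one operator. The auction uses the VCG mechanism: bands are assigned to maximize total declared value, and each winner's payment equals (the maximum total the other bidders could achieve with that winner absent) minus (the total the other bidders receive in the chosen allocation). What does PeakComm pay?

Efficient allocation: ClearBand→Band E ($785M), Meridian→Band F ($806M), PeakComm→Band B ($644M), Solara→Band D ($742M); total welfare W = $2977M.
PeakComm receives Band B at value $644M, so the others get W − 644 = $2333M.
Without PeakComm: best allocation of the remaining 3 bidders over all 4 bands is ClearBand→Band B ($868M), Meridian→Band F ($806M), Solara→Band E ($956M), total $2630M.
VCG payment = (others' best without PeakComm) − (others' welfare with PeakComm) = 2630 − 2333 = $297M.

PeakComm pays $297M.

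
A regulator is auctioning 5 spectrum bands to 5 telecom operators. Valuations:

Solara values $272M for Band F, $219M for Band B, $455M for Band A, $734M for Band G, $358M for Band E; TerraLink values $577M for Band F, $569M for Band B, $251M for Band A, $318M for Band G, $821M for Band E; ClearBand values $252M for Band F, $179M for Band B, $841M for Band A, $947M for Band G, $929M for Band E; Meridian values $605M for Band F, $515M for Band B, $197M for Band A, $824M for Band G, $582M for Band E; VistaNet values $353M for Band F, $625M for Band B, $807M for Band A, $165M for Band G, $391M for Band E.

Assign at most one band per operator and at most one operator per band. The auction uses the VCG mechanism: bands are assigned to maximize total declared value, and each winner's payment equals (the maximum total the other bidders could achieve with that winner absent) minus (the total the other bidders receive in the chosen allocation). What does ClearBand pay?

ClearBand pays $252M.

Efficient allocation: Solara→Band G ($734M), TerraLink→Band B ($569M), ClearBand→Band E ($929M), Meridian→Band F ($605M), VistaNet→Band A ($807M); total welfare W = $3644M.
ClearBand receives Band E at value $929M, so the others get W − 929 = $2715M.
Without ClearBand: best allocation of the remaining 4 bidders over all 5 bands is Solara→Band G ($734M), TerraLink→Band E ($821M), Meridian→Band F ($605M), VistaNet→Band A ($807M), total $2967M.
VCG payment = (others' best without ClearBand) − (others' welfare with ClearBand) = 2967 − 2715 = $252M.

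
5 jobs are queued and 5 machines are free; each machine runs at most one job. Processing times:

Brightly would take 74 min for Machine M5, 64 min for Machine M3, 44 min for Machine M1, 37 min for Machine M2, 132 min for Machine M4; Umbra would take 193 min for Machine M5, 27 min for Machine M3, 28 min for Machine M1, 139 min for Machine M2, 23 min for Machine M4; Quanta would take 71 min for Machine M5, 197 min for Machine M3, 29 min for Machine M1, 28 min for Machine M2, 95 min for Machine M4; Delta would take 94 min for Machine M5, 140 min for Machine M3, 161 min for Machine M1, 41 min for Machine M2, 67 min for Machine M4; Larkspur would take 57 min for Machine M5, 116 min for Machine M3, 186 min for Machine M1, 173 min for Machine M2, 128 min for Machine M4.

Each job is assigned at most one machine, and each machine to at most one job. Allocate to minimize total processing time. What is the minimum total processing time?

Min total: 214 min

Optimal: Brightly→Machine M3 (64 min), Umbra→Machine M4 (23 min), Quanta→Machine M1 (29 min), Delta→Machine M2 (41 min), Larkspur→Machine M5 (57 min) — total 64+23+29+41+57 = 214 min.
Swapping Umbra↔Larkspur (Umbra→Machine M5 193 min, Larkspur→Machine M4 128 min) adds 241.
Checked against all permutations: 214 min is optimal.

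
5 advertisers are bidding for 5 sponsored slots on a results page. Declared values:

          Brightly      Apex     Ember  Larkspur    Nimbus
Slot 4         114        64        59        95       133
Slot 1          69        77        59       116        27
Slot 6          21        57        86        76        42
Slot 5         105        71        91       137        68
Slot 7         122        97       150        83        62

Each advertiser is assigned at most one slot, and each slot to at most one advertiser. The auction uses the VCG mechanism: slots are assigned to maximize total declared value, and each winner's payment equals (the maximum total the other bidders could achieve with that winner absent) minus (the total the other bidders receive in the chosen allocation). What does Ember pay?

Ember pays $58.

Efficient allocation: Brightly→Slot 5 ($105), Apex→Slot 6 ($57), Ember→Slot 7 ($150), Larkspur→Slot 1 ($116), Nimbus→Slot 4 ($133); total welfare W = $561.
Ember receives Slot 7 at value $150, so the others get W − 150 = $411.
Without Ember: best allocation of the remaining 4 bidders over all 5 slots is Brightly→Slot 7 ($122), Apex→Slot 1 ($77), Larkspur→Slot 5 ($137), Nimbus→Slot 4 ($133), total $469.
VCG payment = (others' best without Ember) − (others' welfare with Ember) = 469 − 411 = $58.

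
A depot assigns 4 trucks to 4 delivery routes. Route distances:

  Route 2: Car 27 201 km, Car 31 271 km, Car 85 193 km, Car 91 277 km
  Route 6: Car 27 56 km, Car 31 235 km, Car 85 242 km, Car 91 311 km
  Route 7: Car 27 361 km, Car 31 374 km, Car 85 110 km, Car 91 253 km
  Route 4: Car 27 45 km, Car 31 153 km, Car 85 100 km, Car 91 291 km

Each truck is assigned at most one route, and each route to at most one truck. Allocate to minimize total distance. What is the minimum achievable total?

Optimal: Car 27→Route 6 (56 km), Car 31→Route 4 (153 km), Car 85→Route 7 (110 km), Car 91→Route 2 (277 km) — total 56+153+110+277 = 596 km.
Column-greedy (each route in turn goes to its cheapest remaining truck) gives 655 km, worse by 59.
Swapping Car 27↔Car 91 (Car 27→Route 2 201 km, Car 91→Route 6 311 km) adds 179.

Min total: 596 km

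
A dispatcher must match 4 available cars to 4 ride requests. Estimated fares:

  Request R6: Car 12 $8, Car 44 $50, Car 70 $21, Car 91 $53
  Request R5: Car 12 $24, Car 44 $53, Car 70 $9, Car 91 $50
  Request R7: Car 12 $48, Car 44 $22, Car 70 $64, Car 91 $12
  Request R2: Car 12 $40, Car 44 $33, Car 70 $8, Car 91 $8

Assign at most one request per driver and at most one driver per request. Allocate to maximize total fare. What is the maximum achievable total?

Maximum total: $210

Optimal: Car 12→Request R2 ($40), Car 44→Request R5 ($53), Car 70→Request R7 ($64), Car 91→Request R6 ($53) — total 40+53+64+53 = $210.
Row-greedy (each driver in turn takes its best remaining request) gives $130, worse by 80.
Swapping Car 44↔Car 70 (Car 44→Request R7 $22, Car 70→Request R5 $9) loses 86.
Every other assignment is strictly worse.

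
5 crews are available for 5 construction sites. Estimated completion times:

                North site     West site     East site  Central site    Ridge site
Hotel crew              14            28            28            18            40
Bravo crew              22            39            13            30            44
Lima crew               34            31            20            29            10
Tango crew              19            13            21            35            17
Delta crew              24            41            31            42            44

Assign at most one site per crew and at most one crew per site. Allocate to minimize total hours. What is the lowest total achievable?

Minimum total: 78 hours

Treat this as an assignment problem: match each crew to one site.
Optimal: Hotel crew→Central site (18 hours), Bravo crew→East site (13 hours), Lima crew→Ridge site (10 hours), Tango crew→West site (13 hours), Delta crew→North site (24 hours) — total 18+13+10+13+24 = 78 hours.
Column-greedy (each site in turn goes to its cheapest remaining crew) gives 113 hours, worse by 35.
Next-best assignment: Hotel crew→North site, Bravo crew→East site, Lima crew→Ridge site, Tango crew→West site, Delta crew→Central site = 92 hours.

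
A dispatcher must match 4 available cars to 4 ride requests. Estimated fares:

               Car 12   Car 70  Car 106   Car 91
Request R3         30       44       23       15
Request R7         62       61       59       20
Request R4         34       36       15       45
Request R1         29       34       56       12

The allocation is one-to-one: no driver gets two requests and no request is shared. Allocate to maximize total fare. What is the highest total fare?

Treat this as an assignment problem: match each driver to one request.
Optimal: Car 12→Request R7 ($62), Car 70→Request R3 ($44), Car 106→Request R1 ($56), Car 91→Request R4 ($45) — total 62+44+56+45 = $207.
Swapping Car 91↔Car 70 (Car 91→Request R3 $15, Car 70→Request R4 $36) loses 38.
Checked against all permutations: $207 is optimal.

Max total: $207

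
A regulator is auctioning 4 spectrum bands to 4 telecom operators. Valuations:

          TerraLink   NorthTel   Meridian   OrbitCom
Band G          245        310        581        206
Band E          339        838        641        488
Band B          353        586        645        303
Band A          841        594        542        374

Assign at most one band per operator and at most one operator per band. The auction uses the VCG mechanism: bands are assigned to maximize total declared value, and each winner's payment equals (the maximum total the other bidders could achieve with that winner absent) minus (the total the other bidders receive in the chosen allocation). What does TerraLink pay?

Efficient allocation: TerraLink→Band A ($841M), NorthTel→Band E ($838M), Meridian→Band G ($581M), OrbitCom→Band B ($303M); total welfare W = $2563M.
TerraLink receives Band A at value $841M, so the others get W − 841 = $1722M.
Without TerraLink: best allocation of the remaining 3 bidders over all 4 bands is NorthTel→Band E ($838M), Meridian→Band B ($645M), OrbitCom→Band A ($374M), total $1857M.
VCG payment = (others' best without TerraLink) − (others' welfare with TerraLink) = 1857 − 1722 = $135M.

TerraLink pays $135M.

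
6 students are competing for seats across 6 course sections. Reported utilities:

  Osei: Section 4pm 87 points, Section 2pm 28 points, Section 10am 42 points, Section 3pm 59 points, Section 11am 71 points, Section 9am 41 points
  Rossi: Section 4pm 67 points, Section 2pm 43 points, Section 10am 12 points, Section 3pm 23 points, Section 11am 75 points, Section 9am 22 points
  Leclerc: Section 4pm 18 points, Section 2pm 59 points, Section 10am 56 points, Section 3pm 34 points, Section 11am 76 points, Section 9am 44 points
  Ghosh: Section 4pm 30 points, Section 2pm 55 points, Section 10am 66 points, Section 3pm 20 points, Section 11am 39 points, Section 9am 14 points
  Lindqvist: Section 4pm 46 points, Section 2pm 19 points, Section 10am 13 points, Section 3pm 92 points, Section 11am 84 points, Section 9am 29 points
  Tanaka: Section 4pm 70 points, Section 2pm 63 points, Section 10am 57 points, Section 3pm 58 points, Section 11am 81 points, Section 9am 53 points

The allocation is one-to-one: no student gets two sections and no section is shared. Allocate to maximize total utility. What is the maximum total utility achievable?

Optimal: Osei→Section 4pm (87 points), Rossi→Section 11am (75 points), Leclerc→Section 2pm (59 points), Ghosh→Section 10am (66 points), Lindqvist→Section 3pm (92 points), Tanaka→Section 9am (53 points) — total 87+75+59+66+92+53 = 432 points.
Max-entry greedy (repeatedly take the single best remaining cell) gives 407 points, worse by 25.
Next-best assignment: Osei→Section 4pm, Rossi→Section 11am, Leclerc→Section 9am, Ghosh→Section 10am, Lindqvist→Section 3pm, Tanaka→Section 2pm = 427 points.
Swapping Lindqvist↔Rossi (Lindqvist→Section 11am 84 points, Rossi→Section 3pm 23 points) loses 60.
No other one-to-one assignment exceeds 432 points.

Max total: 432 points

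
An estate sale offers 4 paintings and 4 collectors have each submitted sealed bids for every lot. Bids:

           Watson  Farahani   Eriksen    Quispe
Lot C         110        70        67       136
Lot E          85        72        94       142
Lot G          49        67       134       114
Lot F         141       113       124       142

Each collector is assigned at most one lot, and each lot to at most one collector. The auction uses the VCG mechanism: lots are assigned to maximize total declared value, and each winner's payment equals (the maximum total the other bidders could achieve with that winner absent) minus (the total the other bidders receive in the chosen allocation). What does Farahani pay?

Farahani pays $31.

Efficient allocation: Watson→Lot C ($110), Farahani→Lot F ($113), Eriksen→Lot G ($134), Quispe→Lot E ($142); total welfare W = $499.
Farahani receives Lot F at value $113, so the others get W − 113 = $386.
Without Farahani: best allocation of the remaining 3 bidders over all 4 lots is Watson→Lot F ($141), Eriksen→Lot G ($134), Quispe→Lot E ($142), total $417.
VCG payment = (others' best without Farahani) − (others' welfare with Farahani) = 417 − 386 = $31.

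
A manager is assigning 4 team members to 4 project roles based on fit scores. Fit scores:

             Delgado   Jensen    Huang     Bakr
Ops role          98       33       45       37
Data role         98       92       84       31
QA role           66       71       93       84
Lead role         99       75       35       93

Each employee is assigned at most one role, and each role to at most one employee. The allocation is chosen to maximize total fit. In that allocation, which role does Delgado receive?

Delgado receives Ops role.

Optimal: Delgado→Ops role (98 pts), Jensen→Data role (92 pts), Huang→QA role (93 pts), Bakr→Lead role (93 pts) — total 98+92+93+93 = 376 pts.
Max-entry greedy (repeatedly take the single best remaining cell) gives 321 pts, worse by 55.
Swapping Huang↔Bakr (Huang→Lead role 35 pts, Bakr→QA role 84 pts) loses 67.
Delgado's own top role is Lead role (99 pts), but forcing Delgado→Lead role and reassigning the rest optimally gives only 321 pts — worse by 55.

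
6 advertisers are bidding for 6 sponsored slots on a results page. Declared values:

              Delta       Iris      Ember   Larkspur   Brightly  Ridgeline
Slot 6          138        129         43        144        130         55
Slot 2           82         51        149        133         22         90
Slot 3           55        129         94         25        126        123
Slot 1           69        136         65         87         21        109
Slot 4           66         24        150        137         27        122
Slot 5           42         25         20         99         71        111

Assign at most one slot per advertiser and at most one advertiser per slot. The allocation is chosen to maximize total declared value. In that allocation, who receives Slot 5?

This is a one-to-one assignment (maximum-weight bipartite matching).
Optimal: Delta→Slot 6 ($138), Iris→Slot 1 ($136), Ember→Slot 2 ($149), Larkspur→Slot 4 ($137), Brightly→Slot 3 ($126), Ridgeline→Slot 5 ($111) — total 138+136+149+137+126+111 = $797.
Max-entry greedy (repeatedly take the single best remaining cell) gives $749, worse by 48.
Swapping Larkspur↔Delta (Larkspur→Slot 6 $144, Delta→Slot 4 $66) loses 65.
Ridgeline's own top slot is Slot 3 ($123), but forcing Ridgeline→Slot 3 and reassigning the rest optimally gives only $754 — worse by 43.

Ridgeline receives Slot 5.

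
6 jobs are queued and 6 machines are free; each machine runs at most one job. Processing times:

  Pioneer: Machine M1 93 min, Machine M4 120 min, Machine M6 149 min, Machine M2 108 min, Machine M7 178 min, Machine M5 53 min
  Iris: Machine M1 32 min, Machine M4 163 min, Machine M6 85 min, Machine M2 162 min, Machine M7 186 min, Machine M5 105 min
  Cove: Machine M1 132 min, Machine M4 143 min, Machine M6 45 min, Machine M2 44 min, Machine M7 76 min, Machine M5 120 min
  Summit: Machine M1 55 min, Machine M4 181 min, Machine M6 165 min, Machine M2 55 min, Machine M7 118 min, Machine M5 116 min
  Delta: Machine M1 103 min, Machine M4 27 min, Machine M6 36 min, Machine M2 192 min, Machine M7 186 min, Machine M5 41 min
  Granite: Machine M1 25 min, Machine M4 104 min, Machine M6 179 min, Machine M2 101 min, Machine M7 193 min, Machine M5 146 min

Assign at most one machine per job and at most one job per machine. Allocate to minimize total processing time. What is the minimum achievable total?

Min total: 321 min

Treat this as an assignment problem: match each job to one machine.
Optimal: Pioneer→Machine M5 (53 min), Iris→Machine M6 (85 min), Cove→Machine M7 (76 min), Summit→Machine M2 (55 min), Delta→Machine M4 (27 min), Granite→Machine M1 (25 min) — total 53+85+76+55+27+25 = 321 min.
Column-greedy (each machine in turn goes to its cheapest remaining job) gives 435 min, worse by 114.
Checked against all permutations: 321 min is optimal.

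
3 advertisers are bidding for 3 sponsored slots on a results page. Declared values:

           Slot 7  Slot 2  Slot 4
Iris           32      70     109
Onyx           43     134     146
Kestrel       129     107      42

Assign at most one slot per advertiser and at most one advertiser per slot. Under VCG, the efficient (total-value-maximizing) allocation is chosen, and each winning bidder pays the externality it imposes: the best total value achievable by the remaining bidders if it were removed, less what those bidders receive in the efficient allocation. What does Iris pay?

Efficient allocation: Iris→Slot 4 ($109), Onyx→Slot 2 ($134), Kestrel→Slot 7 ($129); total welfare W = $372.
Iris receives Slot 4 at value $109, so the others get W − 109 = $263.
Without Iris: best allocation of the remaining 2 bidders over all 3 slots is Onyx→Slot 4 ($146), Kestrel→Slot 7 ($129), total $275.
VCG payment = (others' best without Iris) − (others' welfare with Iris) = 275 − 263 = $12.

Iris pays $12.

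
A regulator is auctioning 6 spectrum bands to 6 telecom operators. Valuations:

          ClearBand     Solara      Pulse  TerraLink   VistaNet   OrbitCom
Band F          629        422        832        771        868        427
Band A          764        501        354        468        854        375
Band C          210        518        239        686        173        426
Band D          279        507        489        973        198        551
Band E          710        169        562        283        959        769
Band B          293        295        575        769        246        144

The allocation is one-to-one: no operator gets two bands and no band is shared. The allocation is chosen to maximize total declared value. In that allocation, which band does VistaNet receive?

This is a one-to-one assignment (maximum-weight bipartite matching).
Optimal: ClearBand→Band A ($764M), Solara→Band C ($518M), Pulse→Band B ($575M), TerraLink→Band D ($973M), VistaNet→Band F ($868M), OrbitCom→Band E ($769M) — total 764+518+575+973+868+769 = $4467M.
Column-greedy (each band in turn goes to its best remaining operator) gives $3726M, worse by 741.
Next-best assignment: ClearBand→Band A, Solara→Band C, Pulse→Band F, TerraLink→Band B, VistaNet→Band E, OrbitCom→Band D = $4393M.
VistaNet's own top band is Band E ($959M), but forcing VistaNet→Band E and reassigning the rest optimally gives only $4393M — worse by 74.

VistaNet receives Band F.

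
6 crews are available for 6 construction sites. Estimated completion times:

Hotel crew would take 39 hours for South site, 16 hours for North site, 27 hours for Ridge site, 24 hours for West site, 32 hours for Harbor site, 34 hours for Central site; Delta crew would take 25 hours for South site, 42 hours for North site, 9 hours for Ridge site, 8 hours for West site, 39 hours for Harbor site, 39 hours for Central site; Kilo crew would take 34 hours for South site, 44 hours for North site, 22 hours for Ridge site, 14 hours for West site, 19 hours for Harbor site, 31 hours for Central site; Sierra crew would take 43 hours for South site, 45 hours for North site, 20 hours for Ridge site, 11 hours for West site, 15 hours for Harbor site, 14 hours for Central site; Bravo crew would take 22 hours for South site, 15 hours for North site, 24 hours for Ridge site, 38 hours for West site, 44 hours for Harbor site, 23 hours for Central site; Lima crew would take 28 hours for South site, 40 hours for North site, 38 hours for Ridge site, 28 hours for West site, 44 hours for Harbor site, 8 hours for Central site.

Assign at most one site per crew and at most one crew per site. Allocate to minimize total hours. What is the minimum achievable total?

Min total: 84 hours

This is the linear assignment problem.
Optimal: Hotel crew→North site (16 hours), Delta crew→Ridge site (9 hours), Kilo crew→West site (14 hours), Sierra crew→Harbor site (15 hours), Bravo crew→South site (22 hours), Lima crew→Central site (8 hours) — total 16+9+14+15+22+8 = 84 hours.
Column-greedy (each site in turn goes to its cheapest remaining crew) gives 85 hours, worse by 1.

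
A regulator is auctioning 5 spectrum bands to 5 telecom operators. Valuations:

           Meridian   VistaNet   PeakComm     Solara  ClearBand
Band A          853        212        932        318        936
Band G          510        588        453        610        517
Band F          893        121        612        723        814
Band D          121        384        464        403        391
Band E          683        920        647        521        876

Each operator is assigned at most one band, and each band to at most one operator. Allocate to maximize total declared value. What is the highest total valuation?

This is a one-to-one assignment (maximum-weight bipartite matching).
Optimal: Meridian→Band F ($893M), VistaNet→Band E ($920M), PeakComm→Band D ($464M), Solara→Band G ($610M), ClearBand→Band A ($936M) — total 893+920+464+610+936 = $3823M.
Row-greedy (each operator in turn takes its best remaining band) gives $3746M, worse by 77.
Next-best assignment: Meridian→Band F, VistaNet→Band E, PeakComm→Band A, Solara→Band G, ClearBand→Band D = $3746M.

Max total: $3823M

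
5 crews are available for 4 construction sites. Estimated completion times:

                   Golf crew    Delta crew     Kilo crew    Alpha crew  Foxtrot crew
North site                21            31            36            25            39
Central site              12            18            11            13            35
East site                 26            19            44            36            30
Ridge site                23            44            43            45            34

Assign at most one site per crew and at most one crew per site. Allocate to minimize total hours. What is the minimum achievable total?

Min total: 78 hours

This is the linear assignment problem.
Optimal: Alpha crew→North site (25 hours), Kilo crew→Central site (11 hours), Delta crew→East site (19 hours), Golf crew→Ridge site (23 hours) — total 25+11+19+23 = 78 hours.
Column-greedy (each site in turn goes to its cheapest remaining crew) gives 85 hours, worse by 7.
Next-best assignment: Golf crew→North site, Kilo crew→Central site, Delta crew→East site, Foxtrot crew→Ridge site = 85 hours.
Swapping Kilo crew↔Alpha crew (Kilo crew→North site 36 hours, Alpha crew→Central site 13 hours) adds 13.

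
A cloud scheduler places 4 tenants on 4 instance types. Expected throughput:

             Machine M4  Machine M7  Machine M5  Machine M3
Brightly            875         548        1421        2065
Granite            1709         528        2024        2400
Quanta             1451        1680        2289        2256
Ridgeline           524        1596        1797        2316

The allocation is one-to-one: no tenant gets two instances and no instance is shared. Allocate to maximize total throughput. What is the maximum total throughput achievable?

Optimal: Brightly→Machine M3 (2065 ops/s), Granite→Machine M4 (1709 ops/s), Quanta→Machine M5 (2289 ops/s), Ridgeline→Machine M7 (1596 ops/s) — total 2065+1709+2289+1596 = 7659 ops/s.
Every other assignment is strictly worse.

Maximum total: 7659 ops/s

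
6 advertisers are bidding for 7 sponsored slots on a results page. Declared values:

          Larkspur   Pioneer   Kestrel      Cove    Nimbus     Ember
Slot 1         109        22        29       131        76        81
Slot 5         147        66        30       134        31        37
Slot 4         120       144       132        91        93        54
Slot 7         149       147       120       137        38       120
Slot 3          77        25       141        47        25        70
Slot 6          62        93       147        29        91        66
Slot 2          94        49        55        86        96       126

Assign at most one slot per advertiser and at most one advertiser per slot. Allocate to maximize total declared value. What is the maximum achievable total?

Max total: $791

Optimal: Larkspur→Slot 5 ($147), Pioneer→Slot 7 ($147), Kestrel→Slot 6 ($147), Cove→Slot 1 ($131), Nimbus→Slot 4 ($93), Ember→Slot 2 ($126) — total 147+147+147+131+93+126 = $791.
Column-greedy (each slot in turn goes to its best remaining advertiser) gives $703, worse by 88.
Checked against all permutations: $791 is optimal.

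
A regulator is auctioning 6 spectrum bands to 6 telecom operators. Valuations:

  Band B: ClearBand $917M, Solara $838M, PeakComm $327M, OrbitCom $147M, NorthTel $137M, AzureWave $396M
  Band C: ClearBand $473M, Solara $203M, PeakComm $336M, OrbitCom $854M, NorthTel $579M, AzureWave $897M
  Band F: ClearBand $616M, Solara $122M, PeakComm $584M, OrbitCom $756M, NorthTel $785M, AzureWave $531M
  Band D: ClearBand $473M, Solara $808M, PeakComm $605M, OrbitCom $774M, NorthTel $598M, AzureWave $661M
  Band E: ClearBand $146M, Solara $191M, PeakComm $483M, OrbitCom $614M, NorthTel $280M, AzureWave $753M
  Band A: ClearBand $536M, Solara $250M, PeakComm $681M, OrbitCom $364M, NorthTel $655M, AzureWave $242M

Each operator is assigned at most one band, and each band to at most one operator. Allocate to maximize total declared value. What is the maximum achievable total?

Treat this as an assignment problem: match each operator to one band.
Optimal: ClearBand→Band B ($917M), Solara→Band D ($808M), PeakComm→Band A ($681M), OrbitCom→Band C ($854M), NorthTel→Band F ($785M), AzureWave→Band E ($753M) — total 917+808+681+854+785+753 = $4798M.
Max-entry greedy (repeatedly take the single best remaining cell) gives $4702M, worse by 96.
Next-best assignment: ClearBand→Band B, Solara→Band D, PeakComm→Band A, OrbitCom→Band E, NorthTel→Band F, AzureWave→Band C = $4702M.
Swapping Solara↔OrbitCom (Solara→Band C $203M, OrbitCom→Band D $774M) loses 685.

Max total: $4798M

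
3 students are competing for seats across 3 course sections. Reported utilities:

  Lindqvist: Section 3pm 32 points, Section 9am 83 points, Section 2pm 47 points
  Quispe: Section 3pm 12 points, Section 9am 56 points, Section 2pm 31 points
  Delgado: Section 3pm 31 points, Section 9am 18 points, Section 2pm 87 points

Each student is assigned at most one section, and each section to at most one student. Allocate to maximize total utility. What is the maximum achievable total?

Max total: 182 points

This is a one-to-one assignment (maximum-weight bipartite matching).
Optimal: Lindqvist→Section 9am (83 points), Quispe→Section 3pm (12 points), Delgado→Section 2pm (87 points) — total 83+12+87 = 182 points.
Row-greedy (each student in turn takes its best remaining section) gives 145 points, worse by 37.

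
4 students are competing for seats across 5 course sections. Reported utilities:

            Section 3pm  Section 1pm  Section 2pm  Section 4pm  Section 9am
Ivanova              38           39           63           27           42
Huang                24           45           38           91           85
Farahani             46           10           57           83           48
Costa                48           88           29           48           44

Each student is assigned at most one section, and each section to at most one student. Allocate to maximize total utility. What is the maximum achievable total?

Maximum total: 319 points

Treat this as an assignment problem: match each student to one section.
Optimal: Ivanova→Section 2pm (63 points), Huang→Section 9am (85 points), Farahani→Section 4pm (83 points), Costa→Section 1pm (88 points) — total 63+85+83+88 = 319 points.
Max-entry greedy (repeatedly take the single best remaining cell) gives 290 points, worse by 29.
Next-best assignment: Ivanova→Section 3pm, Huang→Section 9am, Farahani→Section 4pm, Costa→Section 1pm = 294 points.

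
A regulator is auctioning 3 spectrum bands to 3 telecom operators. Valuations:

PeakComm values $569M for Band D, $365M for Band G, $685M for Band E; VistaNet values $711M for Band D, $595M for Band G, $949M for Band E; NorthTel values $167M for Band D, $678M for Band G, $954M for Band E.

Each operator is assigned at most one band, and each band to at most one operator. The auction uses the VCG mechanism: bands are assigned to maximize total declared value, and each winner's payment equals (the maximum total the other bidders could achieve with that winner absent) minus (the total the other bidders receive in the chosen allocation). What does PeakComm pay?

PeakComm pays $38M.

Efficient allocation: PeakComm→Band D ($569M), VistaNet→Band E ($949M), NorthTel→Band G ($678M); total welfare W = $2196M.
PeakComm receives Band D at value $569M, so the others get W − 569 = $1627M.
Without PeakComm: best allocation of the remaining 2 bidders over all 3 bands is VistaNet→Band D ($711M), NorthTel→Band E ($954M), total $1665M.
VCG payment = (others' best without PeakComm) − (others' welfare with PeakComm) = 1665 − 1627 = $38M.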